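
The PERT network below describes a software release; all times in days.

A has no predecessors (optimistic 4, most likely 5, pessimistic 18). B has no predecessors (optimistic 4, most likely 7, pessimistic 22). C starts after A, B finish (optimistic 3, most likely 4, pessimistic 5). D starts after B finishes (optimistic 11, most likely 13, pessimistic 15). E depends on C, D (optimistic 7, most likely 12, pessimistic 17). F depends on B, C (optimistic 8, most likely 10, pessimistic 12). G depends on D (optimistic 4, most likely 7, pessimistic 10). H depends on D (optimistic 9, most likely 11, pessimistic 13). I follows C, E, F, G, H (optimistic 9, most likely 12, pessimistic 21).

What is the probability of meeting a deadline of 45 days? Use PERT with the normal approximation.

te_A = (4 + 4·5 + 18)/6 = 42/6 = 7; σ²_A = ((18−4)/6)² = 5.444
te_B = (4 + 4·7 + 22)/6 = 54/6 = 9; σ²_B = ((22−4)/6)² = 9.000
te_C = (3 + 4·4 + 5)/6 = 24/6 = 4; σ²_C = ((5−3)/6)² = 0.111
te_D = (11 + 4·13 + 15)/6 = 78/6 = 13; σ²_D = ((15−11)/6)² = 0.444
te_E = (7 + 4·12 + 17)/6 = 72/6 = 12; σ²_E = ((17−7)/6)² = 2.778
te_F = (8 + 4·10 + 12)/6 = 60/6 = 10; σ²_F = ((12−8)/6)² = 0.444
te_G = (4 + 4·7 + 10)/6 = 42/6 = 7; σ²_G = ((10−4)/6)² = 1.000
te_H = (9 + 4·11 + 13)/6 = 66/6 = 11; σ²_H = ((13−9)/6)² = 0.444
te_I = (9 + 4·12 + 21)/6 = 78/6 = 13; σ²_I = ((21−9)/6)² = 4.000

Forward pass:
ES_A = 0; EF_A = 7
ES_B = 0; EF_B = 9
ES_C = max(EF_A=7, EF_B=9) = 9; EF_C = 9+4 = 13
ES_D = 9; EF_D = 9+13 = 22
ES_E = max(EF_C=13, EF_D=22) = 22; EF_E = 22+12 = 34
ES_F = max(EF_B=9, EF_C=13) = 13; EF_F = 13+10 = 23
ES_G = 22; EF_G = 22+7 = 29
ES_H = 22; EF_H = 22+11 = 33
ES_I = max(EF_C=13, EF_E=34, EF_F=23, EF_G=29, EF_H=33) = 34; EF_I = 34+13 = 47
Expected project duration μ = 47 days. Critical path: B → D → E → I.

Variance along critical path = 9.000 + 0.444 + 2.778 + 4.000 = 16.222; σ = √16.222 = 4.028 days.
Z = (45 − 47) / 4.028 = -0.497
P(T ≤ 45) = Φ(-0.497) ≈ 0.310

0.310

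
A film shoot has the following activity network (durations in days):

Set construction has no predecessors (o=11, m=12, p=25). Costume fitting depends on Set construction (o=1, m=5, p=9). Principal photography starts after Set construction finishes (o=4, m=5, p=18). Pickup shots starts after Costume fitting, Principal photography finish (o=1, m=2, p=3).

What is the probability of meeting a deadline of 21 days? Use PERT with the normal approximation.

te_Set construction = (11 + 4·12 + 25)/6 = 84/6 = 14; σ²_Set construction = ((25−11)/6)² = 5.444
te_Costume fitting = (1 + 4·5 + 9)/6 = 30/6 = 5; σ²_Costume fitting = ((9−1)/6)² = 1.778
te_Principal photography = (4 + 4·5 + 18)/6 = 42/6 = 7; σ²_Principal photography = ((18−4)/6)² = 5.444
te_Pickup shots = (1 + 4·2 + 3)/6 = 12/6 = 2; σ²_Pickup shots = ((3−1)/6)² = 0.111

Forward pass:
ES_Set construction = 0; EF_Set construction = 14
ES_Costume fitting = 14; EF_Costume fitting = 14+5 = 19
ES_Principal photography = 14; EF_Principal photography = 14+7 = 21
ES_Pickup shots = max(EF_Costume fitting=19, EF_Principal photography=21) = 21; EF_Pickup shots = 21+2 = 23
Expected project duration μ = 23 days. Critical path: Set construction → Principal photography → Pickup shots.

Variance along critical path = 5.444 + 5.444 + 0.111 = 11.000; σ = √11.000 = 3.317 days.
Z = (21 − 23) / 3.317 = -0.603
P(T ≤ 21) = Φ(-0.603) ≈ 0.273

0.273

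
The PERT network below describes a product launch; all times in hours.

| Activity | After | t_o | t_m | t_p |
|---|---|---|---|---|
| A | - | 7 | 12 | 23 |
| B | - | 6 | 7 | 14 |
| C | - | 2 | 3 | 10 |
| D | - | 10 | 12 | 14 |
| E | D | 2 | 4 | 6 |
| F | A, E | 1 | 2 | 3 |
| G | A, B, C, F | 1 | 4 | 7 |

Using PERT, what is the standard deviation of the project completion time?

1.41 hours

te_A = (7 + 4·12 + 23)/6 = 78/6 = 13; σ²_A = ((23−7)/6)² = 7.111
te_B = (6 + 4·7 + 14)/6 = 48/6 = 8; σ²_B = ((14−6)/6)² = 1.778
te_C = (2 + 4·3 + 10)/6 = 24/6 = 4; σ²_C = ((10−2)/6)² = 1.778
te_D = (10 + 4·12 + 14)/6 = 72/6 = 12; σ²_D = ((14−10)/6)² = 0.444
te_E = (2 + 4·4 + 6)/6 = 24/6 = 4; σ²_E = ((6−2)/6)² = 0.444
te_F = (1 + 4·2 + 3)/6 = 12/6 = 2; σ²_F = ((3−1)/6)² = 0.111
te_G = (1 + 4·4 + 7)/6 = 24/6 = 4; σ²_G = ((7−1)/6)² = 1.000

Forward pass:
ES_A = 0; EF_A = 13
ES_B = 0; EF_B = 8
ES_C = 0; EF_C = 4
ES_D = 0; EF_D = 12
ES_E = 12; EF_E = 12+4 = 16
ES_F = max(EF_A=13, EF_E=16) = 16; EF_F = 16+2 = 18
ES_G = max(EF_A=13, EF_B=8, EF_C=4, EF_F=18) = 18; EF_G = 18+4 = 22
Expected project duration μ = 22 hours. Critical path: D → E → F → G.

Variance along critical path = 0.444 + 0.444 + 0.111 + 1.000 = 2.000
σ = √2.000 = 1.414 hours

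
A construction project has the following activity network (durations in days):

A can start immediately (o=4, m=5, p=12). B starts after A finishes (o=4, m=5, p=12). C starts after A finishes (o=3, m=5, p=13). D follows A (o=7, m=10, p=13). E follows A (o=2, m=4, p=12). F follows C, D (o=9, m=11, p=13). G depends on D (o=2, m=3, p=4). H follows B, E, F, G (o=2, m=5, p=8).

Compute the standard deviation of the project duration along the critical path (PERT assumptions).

te_A = (4 + 4·5 + 12)/6 = 36/6 = 6; σ²_A = ((12−4)/6)² = 1.778
te_B = (4 + 4·5 + 12)/6 = 36/6 = 6; σ²_B = ((12−4)/6)² = 1.778
te_C = (3 + 4·5 + 13)/6 = 36/6 = 6; σ²_C = ((13−3)/6)² = 2.778
te_D = (7 + 4·10 + 13)/6 = 60/6 = 10; σ²_D = ((13−7)/6)² = 1.000
te_E = (2 + 4·4 + 12)/6 = 30/6 = 5; σ²_E = ((12−2)/6)² = 2.778
te_F = (9 + 4·11 + 13)/6 = 66/6 = 11; σ²_F = ((13−9)/6)² = 0.444
te_G = (2 + 4·3 + 4)/6 = 18/6 = 3; σ²_G = ((4−2)/6)² = 0.111
te_H = (2 + 4·5 + 8)/6 = 30/6 = 5; σ²_H = ((8−2)/6)² = 1.000

Forward pass:
ES_A = 0; EF_A = 6
ES_B = 6; EF_B = 6+6 = 12
ES_C = 6; EF_C = 6+6 = 12
ES_D = 6; EF_D = 6+10 = 16
ES_E = 6; EF_E = 6+5 = 11
ES_F = max(EF_C=12, EF_D=16) = 16; EF_F = 16+11 = 27
ES_G = 16; EF_G = 16+3 = 19
ES_H = max(EF_B=12, EF_E=11, EF_F=27, EF_G=19) = 27; EF_H = 27+5 = 32
Expected project duration μ = 32 days. Critical path: A → D → F → H.

Variance along critical path = 1.778 + 1.000 + 0.444 + 1.000 = 4.222
σ = √4.222 = 2.055 days

2.05 days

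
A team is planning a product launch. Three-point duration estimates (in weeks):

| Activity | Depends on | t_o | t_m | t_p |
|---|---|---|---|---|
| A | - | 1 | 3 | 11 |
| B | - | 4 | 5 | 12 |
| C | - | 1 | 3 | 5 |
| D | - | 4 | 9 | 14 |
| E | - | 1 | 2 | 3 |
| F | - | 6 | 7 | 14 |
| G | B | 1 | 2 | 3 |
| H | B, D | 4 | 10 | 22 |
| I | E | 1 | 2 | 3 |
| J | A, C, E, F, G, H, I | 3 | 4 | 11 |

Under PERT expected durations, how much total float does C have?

te_A = (1 + 4·3 + 11)/6 = 24/6 = 4
te_B = (4 + 4·5 + 12)/6 = 36/6 = 6
te_C = (1 + 4·3 + 5)/6 = 18/6 = 3
te_D = (4 + 4·9 + 14)/6 = 54/6 = 9
te_E = (1 + 4·2 + 3)/6 = 12/6 = 2
te_F = (6 + 4·7 + 14)/6 = 48/6 = 8
te_G = (1 + 4·2 + 3)/6 = 12/6 = 2
te_H = (4 + 4·10 + 22)/6 = 66/6 = 11
te_I = (1 + 4·2 + 3)/6 = 12/6 = 2
te_J = (3 + 4·4 + 11)/6 = 30/6 = 5

Forward pass:
ES_A = 0; EF_A = 4
ES_B = 0; EF_B = 6
ES_C = 0; EF_C = 3
ES_D = 0; EF_D = 9
ES_E = 0; EF_E = 2
ES_F = 0; EF_F = 8
ES_G = 6; EF_G = 6+2 = 8
ES_H = max(EF_B=6, EF_D=9) = 9; EF_H = 9+11 = 20
ES_I = 2; EF_I = 2+2 = 4
ES_J = max(EF_A=4, EF_C=3, EF_E=2, EF_F=8, EF_G=8, EF_H=20, EF_I=4) = 20; EF_J = 20+5 = 25
Expected project duration μ = 25 weeks. Critical path: D → H → J.

Backward pass:
LF_J = 25; LS_J = 25−5 = 20
LF_I = LS_J = 20; LS_I = 20−2 = 18
LF_H = LS_J = 20; LS_H = 20−11 = 9
LF_G = LS_J = 20; LS_G = 20−2 = 18
LF_F = LS_J = 20; LS_F = 20−8 = 12
LF_E = min(LS_I=18, LS_J=20) = 18; LS_E = 18−2 = 16
LF_D = LS_H = 9; LS_D = 9−9 = 0
LF_C = LS_J = 20; LS_C = 20−3 = 17
LF_B = min(LS_G=18, LS_H=9) = 9; LS_B = 9−6 = 3
LF_A = LS_J = 20; LS_A = 20−4 = 16
Slack_C = LS_C − ES_C = 17 − 0 = 17

17 weeks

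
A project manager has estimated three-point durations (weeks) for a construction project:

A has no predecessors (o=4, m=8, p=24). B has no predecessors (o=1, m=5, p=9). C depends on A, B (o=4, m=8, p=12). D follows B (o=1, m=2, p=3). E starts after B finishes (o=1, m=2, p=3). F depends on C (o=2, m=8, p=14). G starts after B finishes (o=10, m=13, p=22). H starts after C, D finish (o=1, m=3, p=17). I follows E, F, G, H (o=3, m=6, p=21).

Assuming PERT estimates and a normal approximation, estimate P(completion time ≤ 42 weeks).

0.942

te_A = (4 + 4·8 + 24)/6 = 60/6 = 10; σ²_A = ((24−4)/6)² = 11.111
te_B = (1 + 4·5 + 9)/6 = 30/6 = 5; σ²_B = ((9−1)/6)² = 1.778
te_C = (4 + 4·8 + 12)/6 = 48/6 = 8; σ²_C = ((12−4)/6)² = 1.778
te_D = (1 + 4·2 + 3)/6 = 12/6 = 2; σ²_D = ((3−1)/6)² = 0.111
te_E = (1 + 4·2 + 3)/6 = 12/6 = 2; σ²_E = ((3−1)/6)² = 0.111
te_F = (2 + 4·8 + 14)/6 = 48/6 = 8; σ²_F = ((14−2)/6)² = 4.000
te_G = (10 + 4·13 + 22)/6 = 84/6 = 14; σ²_G = ((22−10)/6)² = 4.000
te_H = (1 + 4·3 + 17)/6 = 30/6 = 5; σ²_H = ((17−1)/6)² = 7.111
te_I = (3 + 4·6 + 21)/6 = 48/6 = 8; σ²_I = ((21−3)/6)² = 9.000

Forward pass:
ES_A = 0; EF_A = 10
ES_B = 0; EF_B = 5
ES_C = max(EF_A=10, EF_B=5) = 10; EF_C = 10+8 = 18
ES_D = 5; EF_D = 5+2 = 7
ES_E = 5; EF_E = 5+2 = 7
ES_F = 18; EF_F = 18+8 = 26
ES_G = 5; EF_G = 5+14 = 19
ES_H = max(EF_C=18, EF_D=7) = 18; EF_H = 18+5 = 23
ES_I = max(EF_E=7, EF_F=26, EF_G=19, EF_H=23) = 26; EF_I = 26+8 = 34
Expected project duration μ = 34 weeks. Critical path: A → C → F → I.

Variance along critical path = 11.111 + 1.778 + 4.000 + 9.000 = 25.889; σ = √25.889 = 5.088 weeks.
Z = (42 − 34) / 5.088 = 1.572
P(T ≤ 42) = Φ(1.572) ≈ 0.942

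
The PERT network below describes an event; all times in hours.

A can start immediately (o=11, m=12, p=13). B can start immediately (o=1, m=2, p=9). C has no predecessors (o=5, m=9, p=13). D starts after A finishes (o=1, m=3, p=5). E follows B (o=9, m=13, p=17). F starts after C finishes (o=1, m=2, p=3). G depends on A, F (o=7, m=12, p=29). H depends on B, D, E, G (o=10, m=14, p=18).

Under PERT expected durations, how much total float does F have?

1 hours

te_A = (11 + 4·12 + 13)/6 = 72/6 = 12
te_B = (1 + 4·2 + 9)/6 = 18/6 = 3
te_C = (5 + 4·9 + 13)/6 = 54/6 = 9
te_D = (1 + 4·3 + 5)/6 = 18/6 = 3
te_E = (9 + 4·13 + 17)/6 = 78/6 = 13
te_F = (1 + 4·2 + 3)/6 = 12/6 = 2
te_G = (7 + 4·12 + 29)/6 = 84/6 = 14
te_H = (10 + 4·14 + 18)/6 = 84/6 = 14

Forward pass:
ES_A = 0; EF_A = 12
ES_B = 0; EF_B = 3
ES_C = 0; EF_C = 9
ES_D = 12; EF_D = 12+3 = 15
ES_E = 3; EF_E = 3+13 = 16
ES_F = 9; EF_F = 9+2 = 11
ES_G = max(EF_A=12, EF_F=11) = 12; EF_G = 12+14 = 26
ES_H = max(EF_B=3, EF_D=15, EF_E=16, EF_G=26) = 26; EF_H = 26+14 = 40
Expected project duration μ = 40 hours. Critical path: A → G → H.

Backward pass:
LF_H = 40; LS_H = 40−14 = 26
LF_G = LS_H = 26; LS_G = 26−14 = 12
LF_F = LS_G = 12; LS_F = 12−2 = 10
LF_E = LS_H = 26; LS_E = 26−13 = 13
LF_D = LS_H = 26; LS_D = 26−3 = 23
LF_C = LS_F = 10; LS_C = 10−9 = 1
LF_B = min(LS_E=13, LS_H=26) = 13; LS_B = 13−3 = 10
LF_A = min(LS_D=23, LS_G=12) = 12; LS_A = 12−12 = 0
Slack_F = LS_F − ES_F = 10 − 9 = 1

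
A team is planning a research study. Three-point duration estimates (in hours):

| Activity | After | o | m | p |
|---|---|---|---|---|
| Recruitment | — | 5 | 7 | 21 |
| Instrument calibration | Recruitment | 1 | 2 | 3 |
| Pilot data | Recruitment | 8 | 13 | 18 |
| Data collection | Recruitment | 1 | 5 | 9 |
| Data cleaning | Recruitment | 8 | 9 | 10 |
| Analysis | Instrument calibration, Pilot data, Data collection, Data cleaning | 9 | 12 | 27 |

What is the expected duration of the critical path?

36 hours

te_Recruitment = (5 + 4·7 + 21)/6 = 54/6 = 9
te_Instrument calibration = (1 + 4·2 + 3)/6 = 12/6 = 2
te_Pilot data = (8 + 4·13 + 18)/6 = 78/6 = 13
te_Data collection = (1 + 4·5 + 9)/6 = 30/6 = 5
te_Data cleaning = (8 + 4·9 + 10)/6 = 54/6 = 9
te_Analysis = (9 + 4·12 + 27)/6 = 84/6 = 14

Forward pass:
ES_Recruitment = 0; EF_Recruitment = 9
ES_Instrument calibration = 9; EF_Instrument calibration = 9+2 = 11
ES_Pilot data = 9; EF_Pilot data = 9+13 = 22
ES_Data collection = 9; EF_Data collection = 9+5 = 14
ES_Data cleaning = 9; EF_Data cleaning = 9+9 = 18
ES_Analysis = max(EF_Instrument calibration=11, EF_Pilot data=22, EF_Data collection=14, EF_Data cleaning=18) = 22; EF_Analysis = 22+14 = 36
Expected project duration μ = 36 hours. Critical path: Recruitment → Pilot data → Analysis.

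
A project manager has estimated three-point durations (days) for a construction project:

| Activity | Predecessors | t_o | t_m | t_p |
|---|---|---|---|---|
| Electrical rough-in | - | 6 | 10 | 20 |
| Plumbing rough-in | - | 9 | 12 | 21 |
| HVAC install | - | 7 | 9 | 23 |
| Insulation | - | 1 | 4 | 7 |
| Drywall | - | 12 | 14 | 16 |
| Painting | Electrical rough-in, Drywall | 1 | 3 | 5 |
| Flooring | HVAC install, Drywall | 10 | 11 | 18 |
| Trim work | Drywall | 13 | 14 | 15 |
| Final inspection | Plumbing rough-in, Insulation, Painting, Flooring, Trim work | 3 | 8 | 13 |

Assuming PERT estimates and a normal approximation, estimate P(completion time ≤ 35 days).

0.292

te_Electrical rough-in = (6 + 4·10 + 20)/6 = 66/6 = 11; σ²_Electrical rough-in = ((20−6)/6)² = 5.444
te_Plumbing rough-in = (9 + 4·12 + 21)/6 = 78/6 = 13; σ²_Plumbing rough-in = ((21−9)/6)² = 4.000
te_HVAC install = (7 + 4·9 + 23)/6 = 66/6 = 11; σ²_HVAC install = ((23−7)/6)² = 7.111
te_Insulation = (1 + 4·4 + 7)/6 = 24/6 = 4; σ²_Insulation = ((7−1)/6)² = 1.000
te_Drywall = (12 + 4·14 + 16)/6 = 84/6 = 14; σ²_Drywall = ((16−12)/6)² = 0.444
te_Painting = (1 + 4·3 + 5)/6 = 18/6 = 3; σ²_Painting = ((5−1)/6)² = 0.444
te_Flooring = (10 + 4·11 + 18)/6 = 72/6 = 12; σ²_Flooring = ((18−10)/6)² = 1.778
te_Trim work = (13 + 4·14 + 15)/6 = 84/6 = 14; σ²_Trim work = ((15−13)/6)² = 0.111
te_Final inspection = (3 + 4·8 + 13)/6 = 48/6 = 8; σ²_Final inspection = ((13−3)/6)² = 2.778

Forward pass:
ES_Electrical rough-in = 0; EF_Electrical rough-in = 11
ES_Plumbing rough-in = 0; EF_Plumbing rough-in = 13
ES_HVAC install = 0; EF_HVAC install = 11
ES_Insulation = 0; EF_Insulation = 4
ES_Drywall = 0; EF_Drywall = 14
ES_Painting = max(EF_Electrical rough-in=11, EF_Drywall=14) = 14; EF_Painting = 14+3 = 17
ES_Flooring = max(EF_HVAC install=11, EF_Drywall=14) = 14; EF_Flooring = 14+12 = 26
ES_Trim work = 14; EF_Trim work = 14+14 = 28
ES_Final inspection = max(EF_Plumbing rough-in=13, EF_Insulation=4, EF_Painting=17, EF_Flooring=26, EF_Trim work=28) = 28; EF_Final inspection = 28+8 = 36
Expected project duration μ = 36 days. Critical path: Drywall → Trim work → Final inspection.

Variance along critical path = 0.444 + 0.111 + 2.778 = 3.333; σ = √3.333 = 1.826 days.
Z = (35 − 36) / 1.826 = -0.548
P(T ≤ 35) = Φ(-0.548) ≈ 0.292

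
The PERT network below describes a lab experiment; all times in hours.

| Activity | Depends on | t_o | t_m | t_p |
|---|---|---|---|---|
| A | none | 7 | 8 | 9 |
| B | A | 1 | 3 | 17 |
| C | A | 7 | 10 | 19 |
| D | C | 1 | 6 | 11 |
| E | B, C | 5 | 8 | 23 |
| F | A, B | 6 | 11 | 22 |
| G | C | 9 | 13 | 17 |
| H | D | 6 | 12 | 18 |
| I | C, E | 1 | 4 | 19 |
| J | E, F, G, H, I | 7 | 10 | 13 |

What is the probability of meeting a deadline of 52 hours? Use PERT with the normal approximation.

te_A = (7 + 4·8 + 9)/6 = 48/6 = 8; σ²_A = ((9−7)/6)² = 0.111
te_B = (1 + 4·3 + 17)/6 = 30/6 = 5; σ²_B = ((17−1)/6)² = 7.111
te_C = (7 + 4·10 + 19)/6 = 66/6 = 11; σ²_C = ((19−7)/6)² = 4.000
te_D = (1 + 4·6 + 11)/6 = 36/6 = 6; σ²_D = ((11−1)/6)² = 2.778
te_E = (5 + 4·8 + 23)/6 = 60/6 = 10; σ²_E = ((23−5)/6)² = 9.000
te_F = (6 + 4·11 + 22)/6 = 72/6 = 12; σ²_F = ((22−6)/6)² = 7.111
te_G = (9 + 4·13 + 17)/6 = 78/6 = 13; σ²_G = ((17−9)/6)² = 1.778
te_H = (6 + 4·12 + 18)/6 = 72/6 = 12; σ²_H = ((18−6)/6)² = 4.000
te_I = (1 + 4·4 + 19)/6 = 36/6 = 6; σ²_I = ((19−1)/6)² = 9.000
te_J = (7 + 4·10 + 13)/6 = 60/6 = 10; σ²_J = ((13−7)/6)² = 1.000

Forward pass:
ES_A = 0; EF_A = 8
ES_B = 8; EF_B = 8+5 = 13
ES_C = 8; EF_C = 8+11 = 19
ES_D = 19; EF_D = 19+6 = 25
ES_E = max(EF_B=13, EF_C=19) = 19; EF_E = 19+10 = 29
ES_F = max(EF_A=8, EF_B=13) = 13; EF_F = 13+12 = 25
ES_G = 19; EF_G = 19+13 = 32
ES_H = 25; EF_H = 25+12 = 37
ES_I = max(EF_C=19, EF_E=29) = 29; EF_I = 29+6 = 35
ES_J = max(EF_E=29, EF_F=25, EF_G=32, EF_H=37, EF_I=35) = 37; EF_J = 37+10 = 47
Expected project duration μ = 47 hours. Critical path: A → C → D → H → J.

Variance along critical path = 0.111 + 4.000 + 2.778 + 4.000 + 1.000 = 11.889; σ = √11.889 = 3.448 hours.
Z = (52 − 47) / 3.448 = 1.450
P(T ≤ 52) = Φ(1.450) ≈ 0.926

0.926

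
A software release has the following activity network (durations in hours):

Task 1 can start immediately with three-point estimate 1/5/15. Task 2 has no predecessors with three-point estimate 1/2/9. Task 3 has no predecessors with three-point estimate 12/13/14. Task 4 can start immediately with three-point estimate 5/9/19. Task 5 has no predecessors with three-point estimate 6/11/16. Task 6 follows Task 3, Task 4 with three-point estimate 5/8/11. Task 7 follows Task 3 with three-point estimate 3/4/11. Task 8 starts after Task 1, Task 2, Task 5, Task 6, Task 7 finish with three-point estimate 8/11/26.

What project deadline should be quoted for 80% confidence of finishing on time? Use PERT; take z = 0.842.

te_Task 1 = (1 + 4·5 + 15)/6 = 36/6 = 6; σ²_Task 1 = ((15−1)/6)² = 5.444
te_Task 2 = (1 + 4·2 + 9)/6 = 18/6 = 3; σ²_Task 2 = ((9−1)/6)² = 1.778
te_Task 3 = (12 + 4·13 + 14)/6 = 78/6 = 13; σ²_Task 3 = ((14−12)/6)² = 0.111
te_Task 4 = (5 + 4·9 + 19)/6 = 60/6 = 10; σ²_Task 4 = ((19−5)/6)² = 5.444
te_Task 5 = (6 + 4·11 + 16)/6 = 66/6 = 11; σ²_Task 5 = ((16−6)/6)² = 2.778
te_Task 6 = (5 + 4·8 + 11)/6 = 48/6 = 8; σ²_Task 6 = ((11−5)/6)² = 1.000
te_Task 7 = (3 + 4·4 + 11)/6 = 30/6 = 5; σ²_Task 7 = ((11−3)/6)² = 1.778
te_Task 8 = (8 + 4·11 + 26)/6 = 78/6 = 13; σ²_Task 8 = ((26−8)/6)² = 9.000

Forward pass:
ES_Task 1 = 0; EF_Task 1 = 6
ES_Task 2 = 0; EF_Task 2 = 3
ES_Task 3 = 0; EF_Task 3 = 13
ES_Task 4 = 0; EF_Task 4 = 10
ES_Task 5 = 0; EF_Task 5 = 11
ES_Task 6 = max(EF_Task 3=13, EF_Task 4=10) = 13; EF_Task 6 = 13+8 = 21
ES_Task 7 = 13; EF_Task 7 = 13+5 = 18
ES_Task 8 = max(EF_Task 1=6, EF_Task 2=3, EF_Task 5=11, EF_Task 6=21, EF_Task 7=18) = 21; EF_Task 8 = 21+13 = 34
Expected project duration μ = 34 hours. Critical path: Task 3 → Task 6 → Task 8.

Variance along critical path = 0.111 + 1.000 + 9.000 = 10.111; σ = 3.180 hours.
D = μ + z·σ = 34 + 0.842·3.180 = 36.7 hours

36.7 hours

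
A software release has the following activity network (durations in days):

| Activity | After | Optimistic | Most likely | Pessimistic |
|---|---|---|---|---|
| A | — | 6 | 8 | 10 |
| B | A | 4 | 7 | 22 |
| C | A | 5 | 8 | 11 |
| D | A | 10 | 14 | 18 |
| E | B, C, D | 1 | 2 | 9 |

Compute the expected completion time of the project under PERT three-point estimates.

te_A = (6 + 4·8 + 10)/6 = 48/6 = 8
te_B = (4 + 4·7 + 22)/6 = 54/6 = 9
te_C = (5 + 4·8 + 11)/6 = 48/6 = 8
te_D = (10 + 4·14 + 18)/6 = 84/6 = 14
te_E = (1 + 4·2 + 9)/6 = 18/6 = 3

Forward pass:
ES_A = 0; EF_A = 8
ES_B = 8; EF_B = 8+9 = 17
ES_C = 8; EF_C = 8+8 = 16
ES_D = 8; EF_D = 8+14 = 22
ES_E = max(EF_B=17, EF_C=16, EF_D=22) = 22; EF_E = 22+3 = 25
Expected project duration μ = 25 days. Critical path: A → D → E.

25 days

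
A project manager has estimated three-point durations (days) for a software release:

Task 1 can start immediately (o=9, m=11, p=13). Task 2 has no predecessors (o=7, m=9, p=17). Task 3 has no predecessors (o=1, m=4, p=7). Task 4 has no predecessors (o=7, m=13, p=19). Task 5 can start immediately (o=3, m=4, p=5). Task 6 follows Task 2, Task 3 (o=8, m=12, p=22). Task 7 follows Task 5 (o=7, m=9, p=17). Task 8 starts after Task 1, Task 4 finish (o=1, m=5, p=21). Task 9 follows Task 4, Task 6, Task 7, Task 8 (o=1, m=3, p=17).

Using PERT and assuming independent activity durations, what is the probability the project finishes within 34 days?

0.937

te_Task 1 = (9 + 4·11 + 13)/6 = 66/6 = 11; σ²_Task 1 = ((13−9)/6)² = 0.444
te_Task 2 = (7 + 4·9 + 17)/6 = 60/6 = 10; σ²_Task 2 = ((17−7)/6)² = 2.778
te_Task 3 = (1 + 4·4 + 7)/6 = 24/6 = 4; σ²_Task 3 = ((7−1)/6)² = 1.000
te_Task 4 = (7 + 4·13 + 19)/6 = 78/6 = 13; σ²_Task 4 = ((19−7)/6)² = 4.000
te_Task 5 = (3 + 4·4 + 5)/6 = 24/6 = 4; σ²_Task 5 = ((5−3)/6)² = 0.111
te_Task 6 = (8 + 4·12 + 22)/6 = 78/6 = 13; σ²_Task 6 = ((22−8)/6)² = 5.444
te_Task 7 = (7 + 4·9 + 17)/6 = 60/6 = 10; σ²_Task 7 = ((17−7)/6)² = 2.778
te_Task 8 = (1 + 4·5 + 21)/6 = 42/6 = 7; σ²_Task 8 = ((21−1)/6)² = 11.111
te_Task 9 = (1 + 4·3 + 17)/6 = 30/6 = 5; σ²_Task 9 = ((17−1)/6)² = 7.111

Forward pass:
ES_Task 1 = 0; EF_Task 1 = 11
ES_Task 2 = 0; EF_Task 2 = 10
ES_Task 3 = 0; EF_Task 3 = 4
ES_Task 4 = 0; EF_Task 4 = 13
ES_Task 5 = 0; EF_Task 5 = 4
ES_Task 6 = max(EF_Task 2=10, EF_Task 3=4) = 10; EF_Task 6 = 10+13 = 23
ES_Task 7 = 4; EF_Task 7 = 4+10 = 14
ES_Task 8 = max(EF_Task 1=11, EF_Task 4=13) = 13; EF_Task 8 = 13+7 = 20
ES_Task 9 = max(EF_Task 4=13, EF_Task 6=23, EF_Task 7=14, EF_Task 8=20) = 23; EF_Task 9 = 23+5 = 28
Expected project duration μ = 28 days. Critical path: Task 2 → Task 6 → Task 9.

Variance along critical path = 2.778 + 5.444 + 7.111 = 15.333; σ = √15.333 = 3.916 days.
Z = (34 − 28) / 3.916 = 1.532
P(T ≤ 34) = Φ(1.532) ≈ 0.937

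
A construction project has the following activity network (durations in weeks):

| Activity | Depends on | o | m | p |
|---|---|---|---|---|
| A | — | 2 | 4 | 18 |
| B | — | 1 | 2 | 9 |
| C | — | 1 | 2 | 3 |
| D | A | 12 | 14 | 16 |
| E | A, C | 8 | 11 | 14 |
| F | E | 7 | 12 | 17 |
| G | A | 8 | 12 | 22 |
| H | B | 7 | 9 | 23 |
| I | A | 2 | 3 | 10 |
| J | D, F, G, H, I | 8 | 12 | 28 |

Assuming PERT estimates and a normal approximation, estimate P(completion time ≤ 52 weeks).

te_A = (2 + 4·4 + 18)/6 = 36/6 = 6; σ²_A = ((18−2)/6)² = 7.111
te_B = (1 + 4·2 + 9)/6 = 18/6 = 3; σ²_B = ((9−1)/6)² = 1.778
te_C = (1 + 4·2 + 3)/6 = 12/6 = 2; σ²_C = ((3−1)/6)² = 0.111
te_D = (12 + 4·14 + 16)/6 = 84/6 = 14; σ²_D = ((16−12)/6)² = 0.444
te_E = (8 + 4·11 + 14)/6 = 66/6 = 11; σ²_E = ((14−8)/6)² = 1.000
te_F = (7 + 4·12 + 17)/6 = 72/6 = 12; σ²_F = ((17−7)/6)² = 2.778
te_G = (8 + 4·12 + 22)/6 = 78/6 = 13; σ²_G = ((22−8)/6)² = 5.444
te_H = (7 + 4·9 + 23)/6 = 66/6 = 11; σ²_H = ((23−7)/6)² = 7.111
te_I = (2 + 4·3 + 10)/6 = 24/6 = 4; σ²_I = ((10−2)/6)² = 1.778
te_J = (8 + 4·12 + 28)/6 = 84/6 = 14; σ²_J = ((28−8)/6)² = 11.111

Forward pass:
ES_A = 0; EF_A = 6
ES_B = 0; EF_B = 3
ES_C = 0; EF_C = 2
ES_D = 6; EF_D = 6+14 = 20
ES_E = max(EF_A=6, EF_C=2) = 6; EF_E = 6+11 = 17
ES_F = 17; EF_F = 17+12 = 29
ES_G = 6; EF_G = 6+13 = 19
ES_H = 3; EF_H = 3+11 = 14
ES_I = 6; EF_I = 6+4 = 10
ES_J = max(EF_D=20, EF_F=29, EF_G=19, EF_H=14, EF_I=10) = 29; EF_J = 29+14 = 43
Expected project duration μ = 43 weeks. Critical path: A → E → F → J.

Variance along critical path = 7.111 + 1.000 + 2.778 + 11.111 = 22.000; σ = √22.000 = 4.690 weeks.
Z = (52 − 43) / 4.690 = 1.919
P(T ≤ 52) = Φ(1.919) ≈ 0.972

0.972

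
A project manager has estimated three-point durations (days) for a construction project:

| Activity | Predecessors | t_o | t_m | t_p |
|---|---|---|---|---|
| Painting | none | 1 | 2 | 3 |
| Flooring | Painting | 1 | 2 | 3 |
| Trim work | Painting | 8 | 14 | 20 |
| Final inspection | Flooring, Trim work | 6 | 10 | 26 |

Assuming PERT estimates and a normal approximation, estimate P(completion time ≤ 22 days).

0.062

te_Painting = (1 + 4·2 + 3)/6 = 12/6 = 2; σ²_Painting = ((3−1)/6)² = 0.111
te_Flooring = (1 + 4·2 + 3)/6 = 12/6 = 2; σ²_Flooring = ((3−1)/6)² = 0.111
te_Trim work = (8 + 4·14 + 20)/6 = 84/6 = 14; σ²_Trim work = ((20−8)/6)² = 4.000
te_Final inspection = (6 + 4·10 + 26)/6 = 72/6 = 12; σ²_Final inspection = ((26−6)/6)² = 11.111

Forward pass:
ES_Painting = 0; EF_Painting = 2
ES_Flooring = 2; EF_Flooring = 2+2 = 4
ES_Trim work = 2; EF_Trim work = 2+14 = 16
ES_Final inspection = max(EF_Flooring=4, EF_Trim work=16) = 16; EF_Final inspection = 16+12 = 28
Expected project duration μ = 28 days. Critical path: Painting → Trim work → Final inspection.

Variance along critical path = 0.111 + 4.000 + 11.111 = 15.222; σ = √15.222 = 3.902 days.
Z = (22 − 28) / 3.902 = -1.538
P(T ≤ 22) = Φ(-1.538) ≈ 0.062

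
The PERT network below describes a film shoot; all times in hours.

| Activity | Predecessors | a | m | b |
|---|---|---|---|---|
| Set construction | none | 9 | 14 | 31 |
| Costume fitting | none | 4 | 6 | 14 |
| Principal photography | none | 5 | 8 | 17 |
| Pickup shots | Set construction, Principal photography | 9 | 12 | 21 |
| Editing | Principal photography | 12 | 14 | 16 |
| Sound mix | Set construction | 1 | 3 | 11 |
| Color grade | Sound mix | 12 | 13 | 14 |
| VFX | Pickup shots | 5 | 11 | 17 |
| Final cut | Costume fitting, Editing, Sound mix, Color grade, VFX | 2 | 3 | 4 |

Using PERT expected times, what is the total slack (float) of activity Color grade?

7 hours

te_Set construction = (9 + 4·14 + 31)/6 = 96/6 = 16
te_Costume fitting = (4 + 4·6 + 14)/6 = 42/6 = 7
te_Principal photography = (5 + 4·8 + 17)/6 = 54/6 = 9
te_Pickup shots = (9 + 4·12 + 21)/6 = 78/6 = 13
te_Editing = (12 + 4·14 + 16)/6 = 84/6 = 14
te_Sound mix = (1 + 4·3 + 11)/6 = 24/6 = 4
te_Color grade = (12 + 4·13 + 14)/6 = 78/6 = 13
te_VFX = (5 + 4·11 + 17)/6 = 66/6 = 11
te_Final cut = (2 + 4·3 + 4)/6 = 18/6 = 3

Forward pass:
ES_Set construction = 0; EF_Set construction = 16
ES_Costume fitting = 0; EF_Costume fitting = 7
ES_Principal photography = 0; EF_Principal photography = 9
ES_Pickup shots = max(EF_Set construction=16, EF_Principal photography=9) = 16; EF_Pickup shots = 16+13 = 29
ES_Editing = 9; EF_Editing = 9+14 = 23
ES_Sound mix = 16; EF_Sound mix = 16+4 = 20
ES_Color grade = 20; EF_Color grade = 20+13 = 33
ES_VFX = 29; EF_VFX = 29+11 = 40
ES_Final cut = max(EF_Costume fitting=7, EF_Editing=23, EF_Sound mix=20, EF_Color grade=33, EF_VFX=40) = 40; EF_Final cut = 40+3 = 43
Expected project duration μ = 43 hours. Critical path: Set construction → Pickup shots → VFX → Final cut.

Backward pass:
LF_Final cut = 43; LS_Final cut = 43−3 = 40
LF_VFX = LS_Final cut = 40; LS_VFX = 40−11 = 29
LF_Color grade = LS_Final cut = 40; LS_Color grade = 40−13 = 27
LF_Sound mix = min(LS_Color grade=27, LS_Final cut=40) = 27; LS_Sound mix = 27−4 = 23
LF_Editing = LS_Final cut = 40; LS_Editing = 40−14 = 26
LF_Pickup shots = LS_VFX = 29; LS_Pickup shots = 29−13 = 16
LF_Principal photography = min(LS_Pickup shots=16, LS_Editing=26) = 16; LS_Principal photography = 16−9 = 7
LF_Costume fitting = LS_Final cut = 40; LS_Costume fitting = 40−7 = 33
LF_Set construction = min(LS_Pickup shots=16, LS_Sound mix=23) = 16; LS_Set construction = 16−16 = 0
Slack_Color grade = LS_Color grade − ES_Color grade = 27 − 20 = 7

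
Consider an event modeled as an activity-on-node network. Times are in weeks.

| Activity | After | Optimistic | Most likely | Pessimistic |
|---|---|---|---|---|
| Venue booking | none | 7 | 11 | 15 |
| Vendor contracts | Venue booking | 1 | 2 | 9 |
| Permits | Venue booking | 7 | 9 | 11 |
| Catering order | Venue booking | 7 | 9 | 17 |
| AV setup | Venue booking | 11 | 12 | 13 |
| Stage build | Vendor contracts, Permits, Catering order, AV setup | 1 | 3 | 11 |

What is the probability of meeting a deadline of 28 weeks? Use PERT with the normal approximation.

te_Venue booking = (7 + 4·11 + 15)/6 = 66/6 = 11; σ²_Venue booking = ((15−7)/6)² = 1.778
te_Vendor contracts = (1 + 4·2 + 9)/6 = 18/6 = 3; σ²_Vendor contracts = ((9−1)/6)² = 1.778
te_Permits = (7 + 4·9 + 11)/6 = 54/6 = 9; σ²_Permits = ((11−7)/6)² = 0.444
te_Catering order = (7 + 4·9 + 17)/6 = 60/6 = 10; σ²_Catering order = ((17−7)/6)² = 2.778
te_AV setup = (11 + 4·12 + 13)/6 = 72/6 = 12; σ²_AV setup = ((13−11)/6)² = 0.111
te_Stage build = (1 + 4·3 + 11)/6 = 24/6 = 4; σ²_Stage build = ((11−1)/6)² = 2.778

Forward pass:
ES_Venue booking = 0; EF_Venue booking = 11
ES_Vendor contracts = 11; EF_Vendor contracts = 11+3 = 14
ES_Permits = 11; EF_Permits = 11+9 = 20
ES_Catering order = 11; EF_Catering order = 11+10 = 21
ES_AV setup = 11; EF_AV setup = 11+12 = 23
ES_Stage build = max(EF_Vendor contracts=14, EF_Permits=20, EF_Catering order=21, EF_AV setup=23) = 23; EF_Stage build = 23+4 = 27
Expected project duration μ = 27 weeks. Critical path: Venue booking → AV setup → Stage build.

Variance along critical path = 1.778 + 0.111 + 2.778 = 4.667; σ = √4.667 = 2.160 weeks.
Z = (28 − 27) / 2.160 = 0.463
P(T ≤ 28) = Φ(0.463) ≈ 0.678

0.678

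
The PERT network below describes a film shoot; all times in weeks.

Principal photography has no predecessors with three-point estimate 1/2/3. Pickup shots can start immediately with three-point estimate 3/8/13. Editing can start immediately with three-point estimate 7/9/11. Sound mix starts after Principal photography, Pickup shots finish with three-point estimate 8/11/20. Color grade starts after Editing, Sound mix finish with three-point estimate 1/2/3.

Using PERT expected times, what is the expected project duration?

22 weeks

te_Principal photography = (1 + 4·2 + 3)/6 = 12/6 = 2
te_Pickup shots = (3 + 4·8 + 13)/6 = 48/6 = 8
te_Editing = (7 + 4·9 + 11)/6 = 54/6 = 9
te_Sound mix = (8 + 4·11 + 20)/6 = 72/6 = 12
te_Color grade = (1 + 4·2 + 3)/6 = 12/6 = 2

Forward pass:
ES_Principal photography = 0; EF_Principal photography = 2
ES_Pickup shots = 0; EF_Pickup shots = 8
ES_Editing = 0; EF_Editing = 9
ES_Sound mix = max(EF_Principal photography=2, EF_Pickup shots=8) = 8; EF_Sound mix = 8+12 = 20
ES_Color grade = max(EF_Editing=9, EF_Sound mix=20) = 20; EF_Color grade = 20+2 = 22
Expected project duration μ = 22 weeks. Critical path: Pickup shots → Sound mix → Color grade.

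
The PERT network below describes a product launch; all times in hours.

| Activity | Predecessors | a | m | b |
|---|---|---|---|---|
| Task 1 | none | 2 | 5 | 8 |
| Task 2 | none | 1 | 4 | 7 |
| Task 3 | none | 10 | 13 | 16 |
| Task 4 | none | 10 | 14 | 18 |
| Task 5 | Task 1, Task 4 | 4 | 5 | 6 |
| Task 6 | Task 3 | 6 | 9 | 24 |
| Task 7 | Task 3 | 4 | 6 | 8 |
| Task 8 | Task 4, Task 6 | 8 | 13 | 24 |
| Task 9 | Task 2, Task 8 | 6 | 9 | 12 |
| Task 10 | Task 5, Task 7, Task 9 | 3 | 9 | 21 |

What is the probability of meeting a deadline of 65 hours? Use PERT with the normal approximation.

te_Task 1 = (2 + 4·5 + 8)/6 = 30/6 = 5; σ²_Task 1 = ((8−2)/6)² = 1.000
te_Task 2 = (1 + 4·4 + 7)/6 = 24/6 = 4; σ²_Task 2 = ((7−1)/6)² = 1.000
te_Task 3 = (10 + 4·13 + 16)/6 = 78/6 = 13; σ²_Task 3 = ((16−10)/6)² = 1.000
te_Task 4 = (10 + 4·14 + 18)/6 = 84/6 = 14; σ²_Task 4 = ((18−10)/6)² = 1.778
te_Task 5 = (4 + 4·5 + 6)/6 = 30/6 = 5; σ²_Task 5 = ((6−4)/6)² = 0.111
te_Task 6 = (6 + 4·9 + 24)/6 = 66/6 = 11; σ²_Task 6 = ((24−6)/6)² = 9.000
te_Task 7 = (4 + 4·6 + 8)/6 = 36/6 = 6; σ²_Task 7 = ((8−4)/6)² = 0.444
te_Task 8 = (8 + 4·13 + 24)/6 = 84/6 = 14; σ²_Task 8 = ((24−8)/6)² = 7.111
te_Task 9 = (6 + 4·9 + 12)/6 = 54/6 = 9; σ²_Task 9 = ((12−6)/6)² = 1.000
te_Task 10 = (3 + 4·9 + 21)/6 = 60/6 = 10; σ²_Task 10 = ((21−3)/6)² = 9.000

Forward pass:
ES_Task 1 = 0; EF_Task 1 = 5
ES_Task 2 = 0; EF_Task 2 = 4
ES_Task 3 = 0; EF_Task 3 = 13
ES_Task 4 = 0; EF_Task 4 = 14
ES_Task 5 = max(EF_Task 1=5, EF_Task 4=14) = 14; EF_Task 5 = 14+5 = 19
ES_Task 6 = 13; EF_Task 6 = 13+11 = 24
ES_Task 7 = 13; EF_Task 7 = 13+6 = 19
ES_Task 8 = max(EF_Task 4=14, EF_Task 6=24) = 24; EF_Task 8 = 24+14 = 38
ES_Task 9 = max(EF_Task 2=4, EF_Task 8=38) = 38; EF_Task 9 = 38+9 = 47
ES_Task 10 = max(EF_Task 5=19, EF_Task 7=19, EF_Task 9=47) = 47; EF_Task 10 = 47+10 = 57
Expected project duration μ = 57 hours. Critical path: Task 3 → Task 6 → Task 8 → Task 9 → Task 10.

Variance along critical path = 1.000 + 9.000 + 7.111 + 1.000 + 9.000 = 27.111; σ = √27.111 = 5.207 hours.
Z = (65 − 57) / 5.207 = 1.536
P(T ≤ 65) = Φ(1.536) ≈ 0.938

0.938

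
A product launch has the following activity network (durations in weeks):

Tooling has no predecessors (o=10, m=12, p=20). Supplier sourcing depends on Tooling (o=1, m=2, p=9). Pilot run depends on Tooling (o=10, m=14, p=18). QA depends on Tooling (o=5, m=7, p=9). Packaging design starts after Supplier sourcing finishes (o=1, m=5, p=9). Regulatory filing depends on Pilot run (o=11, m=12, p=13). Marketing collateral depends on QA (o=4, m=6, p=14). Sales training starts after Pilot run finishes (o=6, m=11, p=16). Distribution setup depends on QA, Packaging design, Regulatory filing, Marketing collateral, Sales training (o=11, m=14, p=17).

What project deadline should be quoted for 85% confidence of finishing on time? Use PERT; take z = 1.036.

te_Tooling = (10 + 4·12 + 20)/6 = 78/6 = 13; σ²_Tooling = ((20−10)/6)² = 2.778
te_Supplier sourcing = (1 + 4·2 + 9)/6 = 18/6 = 3; σ²_Supplier sourcing = ((9−1)/6)² = 1.778
te_Pilot run = (10 + 4·14 + 18)/6 = 84/6 = 14; σ²_Pilot run = ((18−10)/6)² = 1.778
te_QA = (5 + 4·7 + 9)/6 = 42/6 = 7; σ²_QA = ((9−5)/6)² = 0.444
te_Packaging design = (1 + 4·5 + 9)/6 = 30/6 = 5; σ²_Packaging design = ((9−1)/6)² = 1.778
te_Regulatory filing = (11 + 4·12 + 13)/6 = 72/6 = 12; σ²_Regulatory filing = ((13−11)/6)² = 0.111
te_Marketing collateral = (4 + 4·6 + 14)/6 = 42/6 = 7; σ²_Marketing collateral = ((14−4)/6)² = 2.778
te_Sales training = (6 + 4·11 + 16)/6 = 66/6 = 11; σ²_Sales training = ((16−6)/6)² = 2.778
te_Distribution setup = (11 + 4·14 + 17)/6 = 84/6 = 14; σ²_Distribution setup = ((17−11)/6)² = 1.000

Forward pass:
ES_Tooling = 0; EF_Tooling = 13
ES_Supplier sourcing = 13; EF_Supplier sourcing = 13+3 = 16
ES_Pilot run = 13; EF_Pilot run = 13+14 = 27
ES_QA = 13; EF_QA = 13+7 = 20
ES_Packaging design = 16; EF_Packaging design = 16+5 = 21
ES_Regulatory filing = 27; EF_Regulatory filing = 27+12 = 39
ES_Marketing collateral = 20; EF_Marketing collateral = 20+7 = 27
ES_Sales training = 27; EF_Sales training = 27+11 = 38
ES_Distribution setup = max(EF_QA=20, EF_Packaging design=21, EF_Regulatory filing=39, EF_Marketing collateral=27, EF_Sales training=38) = 39; EF_Distribution setup = 39+14 = 53
Expected project duration μ = 53 weeks. Critical path: Tooling → Pilot run → Regulatory filing → Distribution setup.

Variance along critical path = 2.778 + 1.778 + 0.111 + 1.000 = 5.667; σ = 2.380 weeks.
D = μ + z·σ = 53 + 1.036·2.380 = 55.5 weeks

55.5 weeks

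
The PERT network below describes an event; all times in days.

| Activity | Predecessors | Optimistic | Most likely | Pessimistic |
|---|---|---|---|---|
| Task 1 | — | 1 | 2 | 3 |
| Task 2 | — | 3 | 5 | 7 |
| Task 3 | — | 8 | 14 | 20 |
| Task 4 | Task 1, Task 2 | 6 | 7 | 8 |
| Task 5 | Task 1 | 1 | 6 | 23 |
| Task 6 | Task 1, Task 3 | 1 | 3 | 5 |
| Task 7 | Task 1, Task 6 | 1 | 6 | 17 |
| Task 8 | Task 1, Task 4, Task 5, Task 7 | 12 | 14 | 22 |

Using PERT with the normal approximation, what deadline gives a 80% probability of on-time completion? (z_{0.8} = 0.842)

42.2 days

te_Task 1 = (1 + 4·2 + 3)/6 = 12/6 = 2; σ²_Task 1 = ((3−1)/6)² = 0.111
te_Task 2 = (3 + 4·5 + 7)/6 = 30/6 = 5; σ²_Task 2 = ((7−3)/6)² = 0.444
te_Task 3 = (8 + 4·14 + 20)/6 = 84/6 = 14; σ²_Task 3 = ((20−8)/6)² = 4.000
te_Task 4 = (6 + 4·7 + 8)/6 = 42/6 = 7; σ²_Task 4 = ((8−6)/6)² = 0.111
te_Task 5 = (1 + 4·6 + 23)/6 = 48/6 = 8; σ²_Task 5 = ((23−1)/6)² = 13.444
te_Task 6 = (1 + 4·3 + 5)/6 = 18/6 = 3; σ²_Task 6 = ((5−1)/6)² = 0.444
te_Task 7 = (1 + 4·6 + 17)/6 = 42/6 = 7; σ²_Task 7 = ((17−1)/6)² = 7.111
te_Task 8 = (12 + 4·14 + 22)/6 = 90/6 = 15; σ²_Task 8 = ((22−12)/6)² = 2.778

Forward pass:
ES_Task 1 = 0; EF_Task 1 = 2
ES_Task 2 = 0; EF_Task 2 = 5
ES_Task 3 = 0; EF_Task 3 = 14
ES_Task 4 = max(EF_Task 1=2, EF_Task 2=5) = 5; EF_Task 4 = 5+7 = 12
ES_Task 5 = 2; EF_Task 5 = 2+8 = 10
ES_Task 6 = max(EF_Task 1=2, EF_Task 3=14) = 14; EF_Task 6 = 14+3 = 17
ES_Task 7 = max(EF_Task 1=2, EF_Task 6=17) = 17; EF_Task 7 = 17+7 = 24
ES_Task 8 = max(EF_Task 1=2, EF_Task 4=12, EF_Task 5=10, EF_Task 7=24) = 24; EF_Task 8 = 24+15 = 39
Expected project duration μ = 39 days. Critical path: Task 3 → Task 6 → Task 7 → Task 8.

Variance along critical path = 4.000 + 0.444 + 7.111 + 2.778 = 14.333; σ = 3.786 days.
D = μ + z·σ = 39 + 0.842·3.786 = 42.2 days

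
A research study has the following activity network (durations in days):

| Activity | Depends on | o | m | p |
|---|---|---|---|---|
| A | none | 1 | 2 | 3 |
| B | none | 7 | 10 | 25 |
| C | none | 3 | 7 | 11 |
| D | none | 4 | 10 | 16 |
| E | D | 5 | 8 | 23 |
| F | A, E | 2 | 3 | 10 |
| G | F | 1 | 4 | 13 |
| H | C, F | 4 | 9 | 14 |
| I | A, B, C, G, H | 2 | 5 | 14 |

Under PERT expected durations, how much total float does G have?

4 days

te_A = (1 + 4·2 + 3)/6 = 12/6 = 2
te_B = (7 + 4·10 + 25)/6 = 72/6 = 12
te_C = (3 + 4·7 + 11)/6 = 42/6 = 7
te_D = (4 + 4·10 + 16)/6 = 60/6 = 10
te_E = (5 + 4·8 + 23)/6 = 60/6 = 10
te_F = (2 + 4·3 + 10)/6 = 24/6 = 4
te_G = (1 + 4·4 + 13)/6 = 30/6 = 5
te_H = (4 + 4·9 + 14)/6 = 54/6 = 9
te_I = (2 + 4·5 + 14)/6 = 36/6 = 6

Forward pass:
ES_A = 0; EF_A = 2
ES_B = 0; EF_B = 12
ES_C = 0; EF_C = 7
ES_D = 0; EF_D = 10
ES_E = 10; EF_E = 10+10 = 20
ES_F = max(EF_A=2, EF_E=20) = 20; EF_F = 20+4 = 24
ES_G = 24; EF_G = 24+5 = 29
ES_H = max(EF_C=7, EF_F=24) = 24; EF_H = 24+9 = 33
ES_I = max(EF_A=2, EF_B=12, EF_C=7, EF_G=29, EF_H=33) = 33; EF_I = 33+6 = 39
Expected project duration μ = 39 days. Critical path: D → E → F → H → I.

Backward pass:
LF_I = 39; LS_I = 39−6 = 33
LF_H = LS_I = 33; LS_H = 33−9 = 24
LF_G = LS_I = 33; LS_G = 33−5 = 28
LF_F = min(LS_G=28, LS_H=24) = 24; LS_F = 24−4 = 20
LF_E = LS_F = 20; LS_E = 20−10 = 10
LF_D = LS_E = 10; LS_D = 10−10 = 0
LF_C = min(LS_H=24, LS_I=33) = 24; LS_C = 24−7 = 17
LF_B = LS_I = 33; LS_B = 33−12 = 21
LF_A = min(LS_F=20, LS_I=33) = 20; LS_A = 20−2 = 18
Slack_G = LS_G − ES_G = 28 − 24 = 4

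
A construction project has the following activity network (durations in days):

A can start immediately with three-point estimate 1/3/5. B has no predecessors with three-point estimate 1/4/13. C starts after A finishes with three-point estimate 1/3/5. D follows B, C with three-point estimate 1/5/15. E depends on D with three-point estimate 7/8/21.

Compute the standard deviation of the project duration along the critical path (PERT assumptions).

3.43 days

te_A = (1 + 4·3 + 5)/6 = 18/6 = 3; σ²_A = ((5−1)/6)² = 0.444
te_B = (1 + 4·4 + 13)/6 = 30/6 = 5; σ²_B = ((13−1)/6)² = 4.000
te_C = (1 + 4·3 + 5)/6 = 18/6 = 3; σ²_C = ((5−1)/6)² = 0.444
te_D = (1 + 4·5 + 15)/6 = 36/6 = 6; σ²_D = ((15−1)/6)² = 5.444
te_E = (7 + 4·8 + 21)/6 = 60/6 = 10; σ²_E = ((21−7)/6)² = 5.444

Forward pass:
ES_A = 0; EF_A = 3
ES_B = 0; EF_B = 5
ES_C = 3; EF_C = 3+3 = 6
ES_D = max(EF_B=5, EF_C=6) = 6; EF_D = 6+6 = 12
ES_E = 12; EF_E = 12+10 = 22
Expected project duration μ = 22 days. Critical path: A → C → D → E.

Variance along critical path = 0.444 + 0.444 + 5.444 + 5.444 = 11.778
σ = √11.778 = 3.432 days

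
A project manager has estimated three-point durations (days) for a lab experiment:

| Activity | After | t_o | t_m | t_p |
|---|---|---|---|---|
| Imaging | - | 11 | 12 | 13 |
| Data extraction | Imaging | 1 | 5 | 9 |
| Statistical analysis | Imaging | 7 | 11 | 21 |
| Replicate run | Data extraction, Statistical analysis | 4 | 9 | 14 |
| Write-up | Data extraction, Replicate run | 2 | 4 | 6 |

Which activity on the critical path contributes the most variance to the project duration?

Statistical analysis

te_Imaging = (11 + 4·12 + 13)/6 = 72/6 = 12; σ²_Imaging = ((13−11)/6)² = 0.111
te_Data extraction = (1 + 4·5 + 9)/6 = 30/6 = 5; σ²_Data extraction = ((9−1)/6)² = 1.778
te_Statistical analysis = (7 + 4·11 + 21)/6 = 72/6 = 12; σ²_Statistical analysis = ((21−7)/6)² = 5.444
te_Replicate run = (4 + 4·9 + 14)/6 = 54/6 = 9; σ²_Replicate run = ((14−4)/6)² = 2.778
te_Write-up = (2 + 4·4 + 6)/6 = 24/6 = 4; σ²_Write-up = ((6−2)/6)² = 0.444

Forward pass:
ES_Imaging = 0; EF_Imaging = 12
ES_Data extraction = 12; EF_Data extraction = 12+5 = 17
ES_Statistical analysis = 12; EF_Statistical analysis = 12+12 = 24
ES_Replicate run = max(EF_Data extraction=17, EF_Statistical analysis=24) = 24; EF_Replicate run = 24+9 = 33
ES_Write-up = max(EF_Data extraction=17, EF_Replicate run=33) = 33; EF_Write-up = 33+4 = 37
Expected project duration μ = 37 days. Critical path: Imaging → Statistical analysis → Replicate run → Write-up.

Variances on critical path: σ²_Imaging=0.111, σ²_Statistical analysis=5.444, σ²_Replicate run=2.778, σ²_Write-up=0.444.
Largest is σ²_Statistical analysis = 5.444.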